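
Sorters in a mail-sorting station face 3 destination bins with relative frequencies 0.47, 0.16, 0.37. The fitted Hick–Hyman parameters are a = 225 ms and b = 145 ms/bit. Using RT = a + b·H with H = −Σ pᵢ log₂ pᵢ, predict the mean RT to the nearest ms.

438 ms

Entropy contributions −pᵢ log₂ pᵢ: 0.5120, 0.4230, 0.5307; sum H = 1.4657 bits.
RT = a + bH = 225 + 145·1.4657 = 437.53 ms.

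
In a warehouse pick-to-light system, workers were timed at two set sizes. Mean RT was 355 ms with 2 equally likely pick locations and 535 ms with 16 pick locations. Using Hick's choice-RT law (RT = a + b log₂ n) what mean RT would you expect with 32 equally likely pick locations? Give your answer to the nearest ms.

595 ms

RT is linear in log₂ n, so two points fix the line:
  b = (535 − 355) / (log₂ 16 − log₂ 2) = 180 / (4 − 1) = 60 ms/bit
  a = 355 − 60 × 1 = 295 ms
Then RT(32) = 295 + 60 × log₂ 32 = 295 + 60 × 5 ≈ 595.000 ms.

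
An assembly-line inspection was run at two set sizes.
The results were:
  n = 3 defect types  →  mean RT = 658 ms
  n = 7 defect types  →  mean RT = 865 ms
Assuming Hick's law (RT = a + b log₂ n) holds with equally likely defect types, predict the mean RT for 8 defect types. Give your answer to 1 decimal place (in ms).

897.6 ms

With log₂ n on the abscissa the relation is linear; from the two conditions:
  b = (865 − 658) / (log₂ 7 − log₂ 3) = 207 / (2.8074 − 1.5850) = 169.340 ms/bit
  a = 658 − 169.340 × 1.5850 = 389.602 ms
Then RT(8) = 389.602 + 169.340 × log₂ 8 = 389.602 + 169.340 × 3 ≈ 897.623 ms.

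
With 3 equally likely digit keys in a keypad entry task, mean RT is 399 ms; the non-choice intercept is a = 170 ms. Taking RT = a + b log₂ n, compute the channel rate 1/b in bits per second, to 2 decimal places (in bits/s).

b = (399 − 170)/log₂ 3 = 229/1.5850 = 144.483 ms per bit = 0.14448 s/bit; the reciprocal is 6.921 bits/s.

6.92 bits/s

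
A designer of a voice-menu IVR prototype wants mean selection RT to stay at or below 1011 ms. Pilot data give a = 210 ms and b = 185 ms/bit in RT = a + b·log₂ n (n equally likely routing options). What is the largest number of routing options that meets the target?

20

185·log₂ n ≤ 1011 − 210 = 801, giving log₂ n ≤ 4.3297 and n ≤ 20.108. The largest whole number is 20.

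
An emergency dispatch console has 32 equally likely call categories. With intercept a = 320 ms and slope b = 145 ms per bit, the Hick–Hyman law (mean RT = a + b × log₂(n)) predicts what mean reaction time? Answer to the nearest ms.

1045 ms

log₂(32) = 5 bits, so RT = 320 + 145 × 5 ≈ 1045.000 ms.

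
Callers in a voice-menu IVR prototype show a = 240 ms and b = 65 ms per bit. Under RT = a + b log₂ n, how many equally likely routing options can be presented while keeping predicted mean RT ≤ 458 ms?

Information budget: (458 − 240)/65 = 3.3538 bits, so n ≤ 2^3.3538 = 10.224 → at most 10.

10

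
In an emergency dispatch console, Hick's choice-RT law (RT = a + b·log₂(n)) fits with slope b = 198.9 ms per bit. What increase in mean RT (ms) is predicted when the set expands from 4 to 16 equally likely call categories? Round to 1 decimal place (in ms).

Only the slope matters, since a is common to both: ΔRT = b·log₂(n₂/n₁).
log₂(16) − log₂(4) = log₂(16/4) = log₂(4) = 2.
ΔRT = 198.9 × 2.0000 = 397.800 ms.

397.8 ms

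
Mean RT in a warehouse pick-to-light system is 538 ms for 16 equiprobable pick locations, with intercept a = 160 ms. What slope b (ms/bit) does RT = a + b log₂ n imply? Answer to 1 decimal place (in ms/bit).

94.5 ms/bit

16 alternatives carry log₂ 16 = 4 bits; the choice cost is 538 − 160 = 378 ms, so b = 378/4 = 94.500 ms/bit.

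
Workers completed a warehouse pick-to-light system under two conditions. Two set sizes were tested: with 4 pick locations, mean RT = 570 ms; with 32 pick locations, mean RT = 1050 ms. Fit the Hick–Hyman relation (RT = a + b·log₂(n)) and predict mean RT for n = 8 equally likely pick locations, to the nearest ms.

Fit slope and intercept:
  b = (1050 − 570) / (log₂ 32 − log₂ 4) = 480 / (5 − 2) = 160 ms/bit
  a = 570 − 160 × 2 = 250 ms
Then RT(8) = 250 + 160 × log₂ 8 = 250 + 160 × 3 ≈ 730.000 ms.

730 ms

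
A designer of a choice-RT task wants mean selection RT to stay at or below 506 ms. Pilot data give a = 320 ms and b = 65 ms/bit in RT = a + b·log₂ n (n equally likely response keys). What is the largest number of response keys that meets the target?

Set 320 + 65·log₂ n ≤ 506 → log₂ n ≤ (506 − 320)/65 = 2.8615.
So n ≤ 2^2.8615 = 7.268; the largest integer n is 7.

7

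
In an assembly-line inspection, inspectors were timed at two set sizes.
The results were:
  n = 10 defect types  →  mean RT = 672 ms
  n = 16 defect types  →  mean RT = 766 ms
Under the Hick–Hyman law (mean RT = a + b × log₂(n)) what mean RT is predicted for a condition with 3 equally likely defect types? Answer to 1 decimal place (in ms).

431.2 ms

Fit slope and intercept:
  b = (766 − 672) / (log₂ 16 − log₂ 10) = 94 / (4 − 3.3219) = 138.628 ms/bit
  a = 672 − 138.628 × 3.3219 = 211.487 ms
Then RT(3) = 211.487 + 138.628 × log₂ 3 = 211.487 + 138.628 × 1.5850 ≈ 431.207 ms.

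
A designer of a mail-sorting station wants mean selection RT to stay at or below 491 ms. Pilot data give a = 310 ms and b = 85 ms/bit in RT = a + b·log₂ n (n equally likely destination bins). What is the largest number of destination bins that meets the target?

Set 310 + 85·log₂ n ≤ 491 → log₂ n ≤ (491 − 310)/85 = 2.1294.
So n ≤ 2^2.1294 = 4.375; the largest integer n is 4.

4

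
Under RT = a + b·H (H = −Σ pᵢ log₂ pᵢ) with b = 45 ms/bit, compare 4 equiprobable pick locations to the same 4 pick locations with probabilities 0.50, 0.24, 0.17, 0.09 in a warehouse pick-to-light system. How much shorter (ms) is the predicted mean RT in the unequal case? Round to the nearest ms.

The RT saving is b·ΔH. Equiprobable H₀ = log₂(4) = 2.0000 bits; with the given probabilities H = 1.7414 bits.
b·(H₀ − H) = 45 × (2.0000 − 1.7414) = 11.64 ms.

12 ms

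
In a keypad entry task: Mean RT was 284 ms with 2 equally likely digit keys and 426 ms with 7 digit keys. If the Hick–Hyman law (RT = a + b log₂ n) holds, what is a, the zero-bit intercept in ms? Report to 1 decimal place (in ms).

b = (RT₂ − RT₁)/(log₂ n₂ − log₂ n₁) = (426 − 284)/(2.8074 − 1) = 78.568 ms/bit.
Intercept: a = 284 − 78.568·log₂(2) = 205.432 ms.

205.4 ms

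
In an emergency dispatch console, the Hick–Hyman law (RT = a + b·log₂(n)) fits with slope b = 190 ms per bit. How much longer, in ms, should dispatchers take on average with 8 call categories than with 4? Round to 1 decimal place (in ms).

190.0 ms

Only the slope matters, since a is common to both: ΔRT = b·log₂(n₂/n₁).
log₂(8) − log₂(4) = log₂(8/4) = log₂(2) = 1.
ΔRT = 190 × 1.0000 = 190.000 ms.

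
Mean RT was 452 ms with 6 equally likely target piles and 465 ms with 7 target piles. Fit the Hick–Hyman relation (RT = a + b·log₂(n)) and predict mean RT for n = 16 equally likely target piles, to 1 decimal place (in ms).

534.7 ms

RT is linear in log₂ n, so two points fix the line:
  b = (465 − 452) / (log₂ 7 − log₂ 6) = 13 / (2.8074 − 2.5850) = 58.455 ms/bit
  a = 452 − 58.455 × 2.5850 = 300.895 ms
Then RT(16) = 300.895 + 58.455 × log₂ 16 = 300.895 + 58.455 × 4 ≈ 534.716 ms.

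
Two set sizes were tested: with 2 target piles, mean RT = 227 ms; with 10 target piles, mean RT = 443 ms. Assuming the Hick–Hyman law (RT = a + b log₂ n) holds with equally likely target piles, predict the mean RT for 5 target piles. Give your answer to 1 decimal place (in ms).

Solve the two-equation system in a and b:
  b = (443 − 227) / (log₂ 10 − log₂ 2) = 216 / (3.3219 − 1) = 93.026 ms/bit
  a = 227 − 93.026 × 1 = 133.974 ms
Then RT(5) = 133.974 + 93.026 × log₂ 5 = 133.974 + 93.026 × 2.3219 ≈ 349.974 ms.

350.0 ms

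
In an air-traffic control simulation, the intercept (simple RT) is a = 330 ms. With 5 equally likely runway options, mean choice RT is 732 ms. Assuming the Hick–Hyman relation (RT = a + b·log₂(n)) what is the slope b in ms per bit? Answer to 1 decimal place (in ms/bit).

173.1 ms/bit

log₂(5) = 2.3219 bits.
b = (RT − a)/log₂ n = (732 − 330) / 2.3219 = 173.132 ms/bit.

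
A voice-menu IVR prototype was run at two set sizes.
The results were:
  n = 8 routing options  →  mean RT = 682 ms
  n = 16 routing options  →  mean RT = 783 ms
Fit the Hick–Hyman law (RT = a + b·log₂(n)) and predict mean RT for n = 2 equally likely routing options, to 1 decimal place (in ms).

480.0 ms

RT is linear in log₂ n, so two points fix the line:
  b = (783 − 682) / (log₂ 16 − log₂ 8) = 101 / (4 − 3) = 101.000 ms/bit
  a = 682 − 101.000 × 3 = 379.000 ms
Then RT(2) = 379.000 + 101.000 × log₂ 2 = 379.000 + 101.000 × 1 ≈ 480.000 ms.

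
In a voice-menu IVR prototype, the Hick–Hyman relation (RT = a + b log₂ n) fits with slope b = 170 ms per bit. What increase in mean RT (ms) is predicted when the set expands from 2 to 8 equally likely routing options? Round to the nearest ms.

The intercept a cancels: ΔRT = b·(log₂ n₂ − log₂ n₁) = b·log₂(n₂/n₁).
log₂(8) − log₂(2) = log₂(8/2) = log₂(4) = 2.
ΔRT = 170 × 2.0000 = 340.000 ms.

340 ms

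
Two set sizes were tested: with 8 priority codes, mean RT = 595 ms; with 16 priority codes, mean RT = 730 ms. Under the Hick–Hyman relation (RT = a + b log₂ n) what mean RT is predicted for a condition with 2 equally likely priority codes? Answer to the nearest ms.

Fit slope and intercept:
  b = (730 − 595) / (log₂ 16 − log₂ 8) = 135 / (4 − 3) = 135 ms/bit
  a = 595 − 135 × 3 = 190 ms
Then RT(2) = 190 + 135 × log₂ 2 = 190 + 135 × 1 ≈ 325.000 ms.

325 ms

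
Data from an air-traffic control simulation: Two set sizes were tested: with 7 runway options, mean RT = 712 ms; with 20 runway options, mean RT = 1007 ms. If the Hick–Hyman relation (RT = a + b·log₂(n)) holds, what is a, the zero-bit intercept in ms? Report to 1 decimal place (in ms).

Slope: b = (1007 − 712) / (log₂ 20 − log₂ 7) = 295/1.5146 = 194.774 ms/bit.
Intercept: a = 712 − 194.774·log₂(7) = 165.199 ms.

165.2 ms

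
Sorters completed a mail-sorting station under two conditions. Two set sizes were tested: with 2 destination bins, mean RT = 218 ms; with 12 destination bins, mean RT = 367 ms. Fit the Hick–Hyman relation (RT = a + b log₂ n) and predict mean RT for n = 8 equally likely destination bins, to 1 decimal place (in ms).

Solve the two-equation system in a and b:
  b = (367 − 218) / (log₂ 12 − log₂ 2) = 149 / (3.5850 − 1) = 57.641 ms/bit
  a = 218 − 57.641 × 1 = 160.359 ms
Then RT(8) = 160.359 + 57.641 × log₂ 8 = 160.359 + 57.641 × 3 ≈ 333.282 ms.

333.3 ms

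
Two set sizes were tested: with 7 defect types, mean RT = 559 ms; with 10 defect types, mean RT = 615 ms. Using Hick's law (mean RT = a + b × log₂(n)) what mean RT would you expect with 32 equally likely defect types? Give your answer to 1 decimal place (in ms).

Fit slope and intercept:
  b = (615 − 559) / (log₂ 10 − log₂ 7) = 56 / (3.3219 − 2.8074) = 108.828 ms/bit
  a = 559 − 108.828 × 2.8074 = 253.481 ms
Then RT(32) = 253.481 + 108.828 × log₂ 32 = 253.481 + 108.828 × 5 ≈ 797.621 ms.

797.6 ms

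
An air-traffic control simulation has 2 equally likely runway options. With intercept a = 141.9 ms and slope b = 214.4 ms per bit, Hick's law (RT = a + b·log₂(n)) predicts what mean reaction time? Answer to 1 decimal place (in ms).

log₂(2) = 1 bits, so RT = 141.9 + 214.4 × 1 ≈ 356.300 ms.

356.3 ms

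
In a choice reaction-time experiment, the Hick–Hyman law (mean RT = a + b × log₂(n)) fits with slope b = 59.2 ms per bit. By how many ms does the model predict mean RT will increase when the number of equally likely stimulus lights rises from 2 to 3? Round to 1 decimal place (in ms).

Only the slope matters, since a is common to both: ΔRT = b·log₂(n₂/n₁).
log₂(3) − log₂(2) = 1.5850 − 1 = 0.5850.
ΔRT = 59.2 × 0.5850 = 34.630 ms.

34.6 ms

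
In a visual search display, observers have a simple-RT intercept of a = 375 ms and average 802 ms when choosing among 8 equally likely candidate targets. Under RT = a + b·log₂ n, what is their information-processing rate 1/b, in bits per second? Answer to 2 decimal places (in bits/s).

7.03 bits/s

Choice component = 802 − 375 = 427 ms over log₂(8) = 3 bits.
b = 427 / 3 = 142.333 ms/bit, so 1/b = 7.026 bits/s.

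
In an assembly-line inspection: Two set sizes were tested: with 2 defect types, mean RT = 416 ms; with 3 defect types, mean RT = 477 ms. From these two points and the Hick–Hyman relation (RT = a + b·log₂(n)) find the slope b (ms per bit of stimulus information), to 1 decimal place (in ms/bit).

The slope on a log₂ axis is (477 − 416) / (1.5850 − 1) = 104.280 ms/bit.

104.3 ms/bit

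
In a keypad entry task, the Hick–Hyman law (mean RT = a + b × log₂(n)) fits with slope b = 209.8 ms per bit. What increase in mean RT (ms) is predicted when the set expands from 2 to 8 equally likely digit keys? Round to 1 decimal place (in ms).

Only the slope matters, since a is common to both: ΔRT = b·log₂(n₂/n₁).
log₂(8) − log₂(2) = log₂(8/2) = log₂(4) = 2.
ΔRT = 209.8 × 2.0000 = 419.600 ms.

419.6 ms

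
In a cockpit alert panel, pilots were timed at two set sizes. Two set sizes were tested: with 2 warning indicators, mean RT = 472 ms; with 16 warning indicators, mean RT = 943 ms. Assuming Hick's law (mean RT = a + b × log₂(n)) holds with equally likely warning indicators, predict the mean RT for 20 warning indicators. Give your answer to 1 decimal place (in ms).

With log₂ n on the abscissa the relation is linear; from the two conditions:
  b = (943 − 472) / (log₂ 16 − log₂ 2) = 471 / (4 − 1) = 157.000 ms/bit
  a = 472 − 157.000 × 1 = 315.000 ms
Then RT(20) = 315.000 + 157.000 × log₂ 20 = 315.000 + 157.000 × 4.3219 ≈ 993.543 ms.

993.5 ms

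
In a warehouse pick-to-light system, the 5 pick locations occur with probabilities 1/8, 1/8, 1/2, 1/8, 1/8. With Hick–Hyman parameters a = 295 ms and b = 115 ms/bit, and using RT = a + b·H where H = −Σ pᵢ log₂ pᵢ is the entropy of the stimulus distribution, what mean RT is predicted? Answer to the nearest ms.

H = −Σ pᵢ log₂ pᵢ = 0.125·3 + 0.125·3 + 0.5·1 + 0.125·3 + 0.125·3 = 2.000 bits.
RT = 295 + 115 × 2.000 = 525.00 ms.

525 ms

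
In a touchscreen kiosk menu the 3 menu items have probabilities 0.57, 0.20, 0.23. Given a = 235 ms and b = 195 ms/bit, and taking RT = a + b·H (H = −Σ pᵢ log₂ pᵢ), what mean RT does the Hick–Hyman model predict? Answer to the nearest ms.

511 ms

H = 0.57·log₂(1/0.57) + 0.20·log₂(1/0.20) + 0.23·log₂(1/0.23) = 1.4143 bits.
RT = 235 + 195 × 1.4143 = 510.79 ms.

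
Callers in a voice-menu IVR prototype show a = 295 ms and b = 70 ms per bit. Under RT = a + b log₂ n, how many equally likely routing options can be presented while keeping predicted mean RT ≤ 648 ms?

Information budget: (648 − 295)/70 = 5.0429 bits, so n ≤ 2^5.0429 = 32.965 → at most 32.

32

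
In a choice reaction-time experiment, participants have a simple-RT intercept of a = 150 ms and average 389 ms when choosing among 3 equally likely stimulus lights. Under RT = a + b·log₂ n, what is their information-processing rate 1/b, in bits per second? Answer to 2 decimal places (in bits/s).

b = (389 − 150)/log₂ 3 = 239/1.5850 = 150.792 ms per bit = 0.15079 s/bit; the reciprocal is 6.632 bits/s.

6.63 bits/s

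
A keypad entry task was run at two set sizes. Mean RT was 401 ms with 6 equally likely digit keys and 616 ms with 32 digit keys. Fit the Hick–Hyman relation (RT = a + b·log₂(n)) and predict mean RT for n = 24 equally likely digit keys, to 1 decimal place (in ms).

579.1 ms

With log₂ n on the abscissa the relation is linear; from the two conditions:
  b = (616 − 401) / (log₂ 32 − log₂ 6) = 215 / (5 − 2.5850) = 89.026 ms/bit
  a = 401 − 89.026 × 2.5850 = 170.872 ms
Then RT(24) = 170.872 + 89.026 × log₂ 24 = 170.872 + 89.026 × 4.5850 ≈ 579.051 ms.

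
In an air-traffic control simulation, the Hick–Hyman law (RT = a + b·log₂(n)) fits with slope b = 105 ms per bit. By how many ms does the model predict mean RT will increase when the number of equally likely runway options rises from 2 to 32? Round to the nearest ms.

ΔRT = (a + b log₂ n₂) − (a + b log₂ n₁) = b·(log₂ n₂ − log₂ n₁).
log₂(32) − log₂(2) = log₂(32/2) = log₂(16) = 4.
ΔRT = 105 × 4.0000 = 420.000 ms.

420 ms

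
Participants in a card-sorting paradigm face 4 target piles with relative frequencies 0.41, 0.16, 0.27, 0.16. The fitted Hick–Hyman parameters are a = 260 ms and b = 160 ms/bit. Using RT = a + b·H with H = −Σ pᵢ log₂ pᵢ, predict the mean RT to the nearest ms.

561 ms

Entropy contributions −pᵢ log₂ pᵢ: 0.5274, 0.4230, 0.5100, 0.4230; sum H = 1.8834 bits.
RT = a + bH = 260 + 160·1.8834 = 561.35 ms.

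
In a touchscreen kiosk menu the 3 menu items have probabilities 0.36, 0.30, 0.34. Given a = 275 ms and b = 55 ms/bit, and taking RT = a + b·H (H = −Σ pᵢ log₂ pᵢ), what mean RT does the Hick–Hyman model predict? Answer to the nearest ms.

362 ms

Entropy contributions −pᵢ log₂ pᵢ: 0.5306, 0.5211, 0.5292; sum H = 1.5809 bits.
RT = a + bH = 275 + 55·1.5809 = 361.95 ms.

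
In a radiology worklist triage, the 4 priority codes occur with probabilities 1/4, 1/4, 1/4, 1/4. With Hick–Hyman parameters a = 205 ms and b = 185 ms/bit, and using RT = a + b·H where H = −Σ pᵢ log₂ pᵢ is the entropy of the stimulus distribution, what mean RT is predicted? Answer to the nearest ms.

575 ms

H = −Σ pᵢ log₂ pᵢ = 0.25·2 + 0.25·2 + 0.25·2 + 0.25·2 = 2.000 bits.
RT = 205 + 185 × 2.000 = 575.00 ms.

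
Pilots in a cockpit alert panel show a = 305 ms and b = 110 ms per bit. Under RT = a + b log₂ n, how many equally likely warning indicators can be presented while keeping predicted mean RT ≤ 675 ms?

10

Set 305 + 110·log₂ n ≤ 675 → log₂ n ≤ (675 − 305)/110 = 3.3636.
So n ≤ 2^3.3636 = 10.293; the largest integer n is 10.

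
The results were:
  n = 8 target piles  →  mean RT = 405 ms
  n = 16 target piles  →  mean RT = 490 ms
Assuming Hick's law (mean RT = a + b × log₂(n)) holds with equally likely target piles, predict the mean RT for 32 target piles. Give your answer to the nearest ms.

Fit slope and intercept:
  b = (490 − 405) / (log₂ 16 − log₂ 8) = 85 / (4 − 3) = 85 ms/bit
  a = 405 − 85 × 3 = 150 ms
Then RT(32) = 150 + 85 × log₂ 32 = 150 + 85 × 5 ≈ 575.000 ms.

575 ms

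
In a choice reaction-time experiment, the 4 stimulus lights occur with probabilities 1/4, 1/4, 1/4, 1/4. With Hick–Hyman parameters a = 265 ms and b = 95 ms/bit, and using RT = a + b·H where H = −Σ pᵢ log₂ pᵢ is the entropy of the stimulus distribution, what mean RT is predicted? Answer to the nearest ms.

455 ms

Each term −pᵢ log₂ pᵢ: 0.25·2 + 0.25·2 + 0.25·2 + 0.25·2; summed, H = 2.000 bits.
Mean RT = a + bH = 265 + 95·2.000 = 455.00 ms.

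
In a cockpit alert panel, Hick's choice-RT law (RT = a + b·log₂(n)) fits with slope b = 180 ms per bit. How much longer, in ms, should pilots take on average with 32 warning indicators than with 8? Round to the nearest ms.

360 ms

ΔRT = (a + b log₂ n₂) − (a + b log₂ n₁) = b·(log₂ n₂ − log₂ n₁).
log₂(32) − log₂(8) = log₂(32/8) = log₂(4) = 2.
ΔRT = 180 × 2.0000 = 360.000 ms.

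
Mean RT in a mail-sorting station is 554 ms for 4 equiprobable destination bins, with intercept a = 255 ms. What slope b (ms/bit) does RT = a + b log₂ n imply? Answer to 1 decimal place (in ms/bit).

149.5 ms/bit

log₂(4) = 2 bits.
b = (RT − a)/log₂ n = (554 − 255) / 2 = 149.500 ms/bit.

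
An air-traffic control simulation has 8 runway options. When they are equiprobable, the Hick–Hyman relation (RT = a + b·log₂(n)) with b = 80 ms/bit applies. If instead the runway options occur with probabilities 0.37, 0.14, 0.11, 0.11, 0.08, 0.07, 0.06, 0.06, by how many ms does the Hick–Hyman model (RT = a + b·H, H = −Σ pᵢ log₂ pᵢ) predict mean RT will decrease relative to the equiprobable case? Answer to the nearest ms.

26 ms

The RT saving is b·ΔH. Equiprobable H₀ = log₂(8) = 3.0000 bits; with the given probabilities H = 2.6755 bits.
b·(H₀ − H) = 80 × (3.0000 − 2.6755) = 25.96 ms.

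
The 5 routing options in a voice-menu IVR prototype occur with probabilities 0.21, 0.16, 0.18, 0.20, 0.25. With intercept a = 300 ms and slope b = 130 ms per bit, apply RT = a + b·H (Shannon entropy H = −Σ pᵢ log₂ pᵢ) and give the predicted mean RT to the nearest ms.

H = 0.21·log₂(1/0.21) + 0.16·log₂(1/0.16) + 0.18·log₂(1/0.18) + 0.20·log₂(1/0.20) + 0.25·log₂(1/0.25) = 2.3055 bits.
RT = 300 + 130 × 2.3055 = 599.72 ms.

600 ms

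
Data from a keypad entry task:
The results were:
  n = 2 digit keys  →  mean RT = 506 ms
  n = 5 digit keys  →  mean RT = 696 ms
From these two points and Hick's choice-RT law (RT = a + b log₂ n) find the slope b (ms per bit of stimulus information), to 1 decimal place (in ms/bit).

143.7 ms/bit

The slope on a log₂ axis is (696 − 506) / (2.3219 − 1) = 143.729 ms/bit.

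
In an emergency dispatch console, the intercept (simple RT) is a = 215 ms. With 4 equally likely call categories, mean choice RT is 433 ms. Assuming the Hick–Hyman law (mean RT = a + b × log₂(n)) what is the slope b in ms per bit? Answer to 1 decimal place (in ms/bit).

109.0 ms/bit

b = (433 − 215) / log₂(4) = 218 / 2 = 109.000 ms/bit.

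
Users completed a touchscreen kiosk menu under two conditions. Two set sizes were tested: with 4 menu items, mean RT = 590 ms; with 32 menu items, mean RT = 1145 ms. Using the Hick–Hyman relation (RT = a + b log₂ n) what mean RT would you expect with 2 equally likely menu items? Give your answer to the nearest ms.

Fit slope and intercept:
  b = (1145 − 590) / (log₂ 32 − log₂ 4) = 555 / (5 − 2) = 185 ms/bit
  a = 590 − 185 × 2 = 220 ms
Then RT(2) = 220 + 185 × log₂ 2 = 220 + 185 × 1 ≈ 405.000 ms.

405 ms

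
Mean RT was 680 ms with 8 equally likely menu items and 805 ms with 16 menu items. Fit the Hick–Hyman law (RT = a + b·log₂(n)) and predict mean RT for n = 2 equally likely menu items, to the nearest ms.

430 ms

With log₂ n on the abscissa the relation is linear; from the two conditions:
  b = (805 − 680) / (log₂ 16 − log₂ 8) = 125 / (4 − 3) = 125 ms/bit
  a = 680 − 125 × 3 = 305 ms
Then RT(2) = 305 + 125 × log₂ 2 = 305 + 125 × 1 ≈ 430.000 ms.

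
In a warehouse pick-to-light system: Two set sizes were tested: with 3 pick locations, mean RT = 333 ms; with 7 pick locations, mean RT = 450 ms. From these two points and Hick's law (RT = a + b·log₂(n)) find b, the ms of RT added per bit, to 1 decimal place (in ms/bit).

95.7 ms/bit

The slope on a log₂ axis is (450 − 333) / (2.8074 − 1.5850) = 95.714 ms/bit.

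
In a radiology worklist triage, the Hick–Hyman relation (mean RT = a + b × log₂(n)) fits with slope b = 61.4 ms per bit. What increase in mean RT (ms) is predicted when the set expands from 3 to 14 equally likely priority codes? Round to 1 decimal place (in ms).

Only the slope matters, since a is common to both: ΔRT = b·log₂(n₂/n₁).
log₂(14) − log₂(3) = 3.8074 − 1.5850 = 2.2224.
ΔRT = 61.4 × 2.2224 = 136.455 ms.

136.5 ms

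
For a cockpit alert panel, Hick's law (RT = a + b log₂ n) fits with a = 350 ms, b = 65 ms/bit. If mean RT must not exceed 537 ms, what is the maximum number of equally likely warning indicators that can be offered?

7

65·log₂ n ≤ 537 − 350 = 187, giving log₂ n ≤ 2.8769 and n ≤ 7.346. The largest whole number is 7.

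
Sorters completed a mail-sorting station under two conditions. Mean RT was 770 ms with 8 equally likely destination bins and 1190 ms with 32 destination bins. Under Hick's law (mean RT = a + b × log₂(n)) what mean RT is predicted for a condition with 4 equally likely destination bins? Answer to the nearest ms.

With log₂ n on the abscissa the relation is linear; from the two conditions:
  b = (1190 − 770) / (log₂ 32 − log₂ 8) = 420 / (5 − 3) = 210 ms/bit
  a = 770 − 210 × 3 = 140 ms
Then RT(4) = 140 + 210 × log₂ 4 = 140 + 210 × 2 ≈ 560.000 ms.

560 ms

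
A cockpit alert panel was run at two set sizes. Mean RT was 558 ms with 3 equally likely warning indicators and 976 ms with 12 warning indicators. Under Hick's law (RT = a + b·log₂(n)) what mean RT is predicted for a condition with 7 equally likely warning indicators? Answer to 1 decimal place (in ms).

RT is linear in log₂ n, so two points fix the line:
  b = (976 − 558) / (log₂ 12 − log₂ 3) = 418 / (3.5850 − 1.5850) = 209.000 ms/bit
  a = 558 − 209.000 × 1.5850 = 226.743 ms
Then RT(7) = 226.743 + 209.000 × log₂ 7 = 226.743 + 209.000 × 2.8074 ≈ 813.480 ms.

813.5 ms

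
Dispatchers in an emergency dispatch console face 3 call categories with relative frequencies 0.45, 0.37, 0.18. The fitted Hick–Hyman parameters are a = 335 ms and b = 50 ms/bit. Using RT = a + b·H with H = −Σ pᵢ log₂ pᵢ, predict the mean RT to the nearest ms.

410 ms

H = 0.45·log₂(1/0.45) + 0.37·log₂(1/0.37) + 0.18·log₂(1/0.18) = 1.4944 bits.
RT = 335 + 50 × 1.4944 = 409.72 ms.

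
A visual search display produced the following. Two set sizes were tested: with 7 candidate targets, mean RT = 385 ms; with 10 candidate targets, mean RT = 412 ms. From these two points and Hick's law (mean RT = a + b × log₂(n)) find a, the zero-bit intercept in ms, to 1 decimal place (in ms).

b = (RT₂ − RT₁)/(log₂ n₂ − log₂ n₁) = (412 − 385)/(3.3219 − 2.8074) = 52.471 ms/bit.
Intercept: a = 385 − 52.471·log₂(7) = 237.696 ms.

237.7 ms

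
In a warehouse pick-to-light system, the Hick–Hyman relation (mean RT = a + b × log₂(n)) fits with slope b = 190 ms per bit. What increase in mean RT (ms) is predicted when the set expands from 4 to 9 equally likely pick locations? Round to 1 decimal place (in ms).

The intercept a cancels: ΔRT = b·(log₂ n₂ − log₂ n₁) = b·log₂(n₂/n₁).
log₂(9) − log₂(4) = 3.1699 − 2 = 1.1699.
ΔRT = 190 × 1.1699 = 222.286 ms.

222.3 ms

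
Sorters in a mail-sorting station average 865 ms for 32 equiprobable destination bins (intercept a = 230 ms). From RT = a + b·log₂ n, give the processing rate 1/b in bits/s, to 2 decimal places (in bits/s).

b = (865 − 230)/log₂ 32 = 635/5 = 127.000 ms per bit = 0.12700 s/bit; the reciprocal is 7.874 bits/s.

7.87 bits/s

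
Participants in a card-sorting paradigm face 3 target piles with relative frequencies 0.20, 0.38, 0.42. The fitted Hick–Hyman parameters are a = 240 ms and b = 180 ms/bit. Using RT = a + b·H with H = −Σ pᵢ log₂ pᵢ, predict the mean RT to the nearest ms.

514 ms

Entropy contributions −pᵢ log₂ pᵢ: 0.4644, 0.5305, 0.5256; sum H = 1.5205 bits.
RT = a + bH = 240 + 180·1.5205 = 513.69 ms.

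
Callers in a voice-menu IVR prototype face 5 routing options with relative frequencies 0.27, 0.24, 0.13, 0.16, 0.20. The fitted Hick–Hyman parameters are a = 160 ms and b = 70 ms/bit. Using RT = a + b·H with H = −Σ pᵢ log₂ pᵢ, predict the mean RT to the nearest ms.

H = 0.27·log₂(1/0.27) + 0.24·log₂(1/0.24) + 0.13·log₂(1/0.13) + 0.16·log₂(1/0.16) + 0.20·log₂(1/0.20) = 2.2742 bits.
RT = 160 + 70 × 2.2742 = 319.19 ms.

319 ms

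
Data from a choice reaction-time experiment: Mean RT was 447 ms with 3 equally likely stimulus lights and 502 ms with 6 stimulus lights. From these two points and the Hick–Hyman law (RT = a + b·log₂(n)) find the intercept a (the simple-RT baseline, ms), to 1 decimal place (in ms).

b = (RT₂ − RT₁)/(log₂ n₂ − log₂ n₁) = (502 − 447)/(2.5850 − 1.5850) = 55.000 ms/bit.
Intercept: a = 447 − 55.000·log₂(3) = 359.827 ms.

359.8 ms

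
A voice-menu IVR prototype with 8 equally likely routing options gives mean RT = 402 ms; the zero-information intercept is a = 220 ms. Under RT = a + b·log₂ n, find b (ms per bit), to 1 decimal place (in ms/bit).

b = (402 − 220) / log₂(8) = 182 / 3 = 60.667 ms/bit.

60.7 ms/bit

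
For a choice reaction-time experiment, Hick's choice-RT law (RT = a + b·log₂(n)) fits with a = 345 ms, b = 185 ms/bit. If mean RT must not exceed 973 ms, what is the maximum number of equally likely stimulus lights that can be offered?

10

Information budget: (973 − 345)/185 = 3.3946 bits, so n ≤ 2^3.3946 = 10.517 → at most 10.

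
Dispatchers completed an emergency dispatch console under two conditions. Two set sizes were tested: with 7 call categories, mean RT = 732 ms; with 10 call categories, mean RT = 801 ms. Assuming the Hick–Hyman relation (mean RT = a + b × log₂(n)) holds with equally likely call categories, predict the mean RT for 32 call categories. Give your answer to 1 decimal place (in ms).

With log₂ n on the abscissa the relation is linear; from the two conditions:
  b = (801 − 732) / (log₂ 10 − log₂ 7) = 69 / (3.3219 − 2.8074) = 134.092 ms/bit
  a = 732 − 134.092 × 2.8074 = 355.557 ms
Then RT(32) = 355.557 + 134.092 × log₂ 32 = 355.557 + 134.092 × 5 ≈ 1026.016 ms.

1026.0 ms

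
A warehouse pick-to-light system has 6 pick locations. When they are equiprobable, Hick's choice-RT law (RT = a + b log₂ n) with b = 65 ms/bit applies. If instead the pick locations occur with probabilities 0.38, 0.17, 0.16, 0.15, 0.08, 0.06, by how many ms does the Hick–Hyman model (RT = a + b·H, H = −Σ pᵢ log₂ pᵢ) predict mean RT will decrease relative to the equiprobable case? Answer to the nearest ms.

16 ms

Equiprobable entropy H₀ = log₂ 6 = 2.5850 bits.
Skewed entropy H = −Σ pᵢ log₂ pᵢ = 2.3336 bits.
ΔRT = b·(H₀ − H) = 65 × 0.2513 = 16.34 ms.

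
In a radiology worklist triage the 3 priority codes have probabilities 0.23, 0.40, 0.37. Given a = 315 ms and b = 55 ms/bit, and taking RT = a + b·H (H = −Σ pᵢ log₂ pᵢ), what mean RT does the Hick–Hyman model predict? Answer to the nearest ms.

Entropy contributions −pᵢ log₂ pᵢ: 0.4877, 0.5288, 0.5307; sum H = 1.5472 bits.
RT = a + bH = 315 + 55·1.5472 = 400.09 ms.

400 ms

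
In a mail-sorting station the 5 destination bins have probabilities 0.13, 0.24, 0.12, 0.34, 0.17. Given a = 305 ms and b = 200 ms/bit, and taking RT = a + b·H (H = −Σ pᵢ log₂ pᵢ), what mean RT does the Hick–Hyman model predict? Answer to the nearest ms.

Entropy contributions −pᵢ log₂ pᵢ: 0.3826, 0.4941, 0.3671, 0.5292, 0.4346; sum H = 2.2076 bits.
RT = a + bH = 305 + 200·2.2076 = 746.52 ms.

747 ms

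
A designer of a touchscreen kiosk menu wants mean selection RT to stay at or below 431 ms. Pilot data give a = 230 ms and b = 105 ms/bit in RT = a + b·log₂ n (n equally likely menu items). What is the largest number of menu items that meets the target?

3

105·log₂ n ≤ 431 − 230 = 201, giving log₂ n ≤ 1.9143 and n ≤ 3.769. The largest whole number is 3.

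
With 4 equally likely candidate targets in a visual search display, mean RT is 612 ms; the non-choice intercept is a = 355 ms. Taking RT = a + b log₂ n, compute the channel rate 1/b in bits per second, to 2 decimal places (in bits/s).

b = (612 − 355)/log₂ 4 = 257/2 = 128.500 ms per bit = 0.12850 s/bit; the reciprocal is 7.782 bits/s.

7.78 bits/s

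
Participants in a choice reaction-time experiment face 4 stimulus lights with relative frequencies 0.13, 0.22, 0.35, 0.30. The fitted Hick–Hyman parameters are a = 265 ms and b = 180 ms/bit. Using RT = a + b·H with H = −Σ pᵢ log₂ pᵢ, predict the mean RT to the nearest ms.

H = 0.13·log₂(1/0.13) + 0.22·log₂(1/0.22) + 0.35·log₂(1/0.35) + 0.30·log₂(1/0.30) = 1.9144 bits.
RT = 265 + 180 × 1.9144 = 609.59 ms.

610 ms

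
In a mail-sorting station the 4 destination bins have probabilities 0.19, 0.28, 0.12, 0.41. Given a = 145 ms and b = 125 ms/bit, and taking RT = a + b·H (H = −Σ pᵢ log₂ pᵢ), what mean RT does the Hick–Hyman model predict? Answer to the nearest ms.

Entropy contributions −pᵢ log₂ pᵢ: 0.4552, 0.5142, 0.3671, 0.5274; sum H = 1.8639 bits.
RT = a + bH = 145 + 125·1.8639 = 377.99 ms.

378 ms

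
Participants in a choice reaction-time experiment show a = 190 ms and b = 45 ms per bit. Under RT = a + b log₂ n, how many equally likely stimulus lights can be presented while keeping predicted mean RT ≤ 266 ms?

Set 190 + 45·log₂ n ≤ 266 → log₂ n ≤ (266 − 190)/45 = 1.6889.
So n ≤ 2^1.6889 = 3.224; the largest integer n is 3.

3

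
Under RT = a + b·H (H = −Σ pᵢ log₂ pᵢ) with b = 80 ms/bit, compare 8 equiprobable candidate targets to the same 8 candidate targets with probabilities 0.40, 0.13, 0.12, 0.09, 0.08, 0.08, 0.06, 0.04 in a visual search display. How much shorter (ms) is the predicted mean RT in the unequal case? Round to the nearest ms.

32 ms

Equiprobable entropy H₀ = log₂ 8 = 3.0000 bits.
Skewed entropy H = −Σ pᵢ log₂ pᵢ = 2.6034 bits.
ΔRT = b·(H₀ − H) = 80 × 0.3966 = 31.72 ms.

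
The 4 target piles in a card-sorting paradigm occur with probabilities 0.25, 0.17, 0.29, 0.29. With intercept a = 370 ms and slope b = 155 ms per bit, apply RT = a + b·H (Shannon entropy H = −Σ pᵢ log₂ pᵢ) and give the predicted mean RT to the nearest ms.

Entropy contributions −pᵢ log₂ pᵢ: 0.5000, 0.4346, 0.5179, 0.5179; sum H = 1.9704 bits.
RT = a + bH = 370 + 155·1.9704 = 675.41 ms.

675 ms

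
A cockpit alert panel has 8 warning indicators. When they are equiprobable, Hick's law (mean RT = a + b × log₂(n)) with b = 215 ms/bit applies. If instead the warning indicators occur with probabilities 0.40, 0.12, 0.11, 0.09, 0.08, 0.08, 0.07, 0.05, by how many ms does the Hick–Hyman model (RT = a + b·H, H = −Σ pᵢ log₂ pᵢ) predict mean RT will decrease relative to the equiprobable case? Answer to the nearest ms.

80 ms

Equiprobable entropy H₀ = log₂ 8 = 3.0000 bits.
Skewed entropy H = −Σ pᵢ log₂ pᵢ = 2.6264 bits.
ΔRT = b·(H₀ − H) = 215 × 0.3736 = 80.31 ms.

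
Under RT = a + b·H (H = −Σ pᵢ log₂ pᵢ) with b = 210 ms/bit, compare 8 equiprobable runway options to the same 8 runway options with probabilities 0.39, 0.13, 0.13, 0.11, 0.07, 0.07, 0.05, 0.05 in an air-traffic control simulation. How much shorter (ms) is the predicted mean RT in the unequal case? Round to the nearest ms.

81 ms

Equiprobable entropy H₀ = log₂ 8 = 3.0000 bits.
Skewed entropy H = −Σ pᵢ log₂ pᵢ = 2.6147 bits.
ΔRT = b·(H₀ − H) = 210 × 0.3853 = 80.92 ms.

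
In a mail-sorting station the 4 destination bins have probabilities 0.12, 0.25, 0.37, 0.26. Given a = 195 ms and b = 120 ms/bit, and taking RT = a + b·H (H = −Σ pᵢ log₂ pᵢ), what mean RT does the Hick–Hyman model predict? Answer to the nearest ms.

423 ms

H = 0.12·log₂(1/0.12) + 0.25·log₂(1/0.25) + 0.37·log₂(1/0.37) + 0.26·log₂(1/0.26) = 1.9031 bits.
RT = 195 + 120 × 1.9031 = 423.37 ms.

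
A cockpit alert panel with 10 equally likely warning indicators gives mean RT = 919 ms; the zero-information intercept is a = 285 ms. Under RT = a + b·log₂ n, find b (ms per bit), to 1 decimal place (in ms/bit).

10 alternatives carry log₂ 10 = 3.3219 bits; the choice cost is 919 − 285 = 634 ms, so b = 634/3.3219 = 190.853 ms/bit.

190.9 ms/bit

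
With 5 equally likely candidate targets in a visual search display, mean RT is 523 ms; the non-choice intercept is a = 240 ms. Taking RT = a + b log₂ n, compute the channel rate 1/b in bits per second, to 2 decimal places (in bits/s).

Choice component = 523 − 240 = 283 ms over log₂(5) = 2.3219 bits.
b = 283 / 2.3219 = 121.881 ms/bit, so 1/b = 8.205 bits/s.

8.20 bits/s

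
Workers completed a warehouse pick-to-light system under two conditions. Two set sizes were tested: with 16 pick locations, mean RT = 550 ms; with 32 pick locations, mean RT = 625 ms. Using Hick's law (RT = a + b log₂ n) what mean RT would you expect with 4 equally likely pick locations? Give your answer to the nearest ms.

With log₂ n on the abscissa the relation is linear; from the two conditions:
  b = (625 − 550) / (log₂ 32 − log₂ 16) = 75 / (5 − 4) = 75 ms/bit
  a = 550 − 75 × 4 = 250 ms
Then RT(4) = 250 + 75 × log₂ 4 = 250 + 75 × 2 ≈ 400.000 ms.

400 ms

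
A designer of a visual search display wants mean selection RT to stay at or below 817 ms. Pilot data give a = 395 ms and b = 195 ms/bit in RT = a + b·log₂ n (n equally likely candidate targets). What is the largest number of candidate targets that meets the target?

195·log₂ n ≤ 817 − 395 = 422, giving log₂ n ≤ 2.1641 and n ≤ 4.482. The largest whole number is 4.

4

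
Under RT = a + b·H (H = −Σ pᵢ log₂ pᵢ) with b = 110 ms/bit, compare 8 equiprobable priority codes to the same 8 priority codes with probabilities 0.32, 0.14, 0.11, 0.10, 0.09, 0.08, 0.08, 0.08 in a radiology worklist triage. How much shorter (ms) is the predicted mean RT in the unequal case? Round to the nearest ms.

23 ms

The RT saving is b·ΔH. Equiprobable H₀ = log₂(8) = 3.0000 bits; with the given probabilities H = 2.7928 bits.
b·(H₀ − H) = 110 × (3.0000 − 2.7928) = 22.79 ms.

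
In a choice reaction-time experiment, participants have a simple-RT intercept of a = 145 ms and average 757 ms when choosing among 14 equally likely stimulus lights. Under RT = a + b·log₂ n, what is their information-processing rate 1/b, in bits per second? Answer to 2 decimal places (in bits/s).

b = (757 − 145)/log₂ 14 = 612/3.8074 = 160.742 ms per bit = 0.16074 s/bit; the reciprocal is 6.221 bits/s.

6.22 bits/s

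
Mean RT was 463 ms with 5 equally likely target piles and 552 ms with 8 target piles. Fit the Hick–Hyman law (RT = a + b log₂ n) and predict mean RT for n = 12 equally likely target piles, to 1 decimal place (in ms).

RT is linear in log₂ n, so two points fix the line:
  b = (552 − 463) / (log₂ 8 − log₂ 5) = 89 / (3 − 2.3219) = 131.255 ms/bit
  a = 463 − 131.255 × 2.3219 = 158.236 ms
Then RT(12) = 158.236 + 131.255 × log₂ 12 = 158.236 + 131.255 × 3.5850 ≈ 628.779 ms.

628.8 ms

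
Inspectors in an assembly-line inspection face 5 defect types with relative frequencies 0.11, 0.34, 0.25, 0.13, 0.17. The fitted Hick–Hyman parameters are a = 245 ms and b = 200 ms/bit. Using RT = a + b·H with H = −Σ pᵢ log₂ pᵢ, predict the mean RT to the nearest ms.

Entropy contributions −pᵢ log₂ pᵢ: 0.3503, 0.5292, 0.5000, 0.3826, 0.4346; sum H = 2.1967 bits.
RT = a + bH = 245 + 200·2.1967 = 684.34 ms.

684 ms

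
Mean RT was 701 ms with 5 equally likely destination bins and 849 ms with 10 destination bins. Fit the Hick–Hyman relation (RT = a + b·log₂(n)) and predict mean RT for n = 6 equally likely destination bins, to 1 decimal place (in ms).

739.9 ms

Fit slope and intercept:
  b = (849 − 701) / (log₂ 10 − log₂ 5) = 148 / (3.3219 − 2.3219) = 148.000 ms/bit
  a = 701 − 148.000 × 2.3219 = 357.355 ms
Then RT(6) = 357.355 + 148.000 × log₂ 6 = 357.355 + 148.000 × 2.5850 ≈ 739.929 ms.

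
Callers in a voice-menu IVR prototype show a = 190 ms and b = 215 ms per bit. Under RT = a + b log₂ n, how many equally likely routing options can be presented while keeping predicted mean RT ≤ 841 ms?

Information budget: (841 − 190)/215 = 3.0279 bits, so n ≤ 2^3.0279 = 8.156 → at most 8.

8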